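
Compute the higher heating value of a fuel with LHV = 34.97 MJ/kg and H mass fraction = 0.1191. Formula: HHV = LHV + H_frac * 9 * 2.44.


HHV = LHV + H_frac * 9 * 2.44
= 34.97 + 0.1191 * 9 * 2.44
= 37.5854 MJ/kg

37.5854 MJ/kg


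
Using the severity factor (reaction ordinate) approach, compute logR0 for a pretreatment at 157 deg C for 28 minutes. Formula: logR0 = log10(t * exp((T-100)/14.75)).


logR0 = log10(t * exp((T - 100) / 14.75))
= log10(28 * exp((157 - 100) / 14.75))
= 3.1254

3.1254


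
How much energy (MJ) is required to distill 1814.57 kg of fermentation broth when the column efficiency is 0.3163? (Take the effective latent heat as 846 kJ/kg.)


E = m * 846 / (eta * 1000)
= 1814.57 * 846 / (0.3163 * 1000)
= 4853.3867 MJ

4853.3867 MJ


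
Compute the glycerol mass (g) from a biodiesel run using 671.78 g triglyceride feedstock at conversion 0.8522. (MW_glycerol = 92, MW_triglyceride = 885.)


glycerol = oil * conv * (92/885)
= 671.78 * 0.8522 * 92 / 885
= 59.5132 g

59.5132 g


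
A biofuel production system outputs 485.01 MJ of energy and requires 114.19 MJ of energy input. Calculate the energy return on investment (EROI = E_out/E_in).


EROI = E_out / E_in
= 485.01 / 114.19
= 4.2474

4.2474


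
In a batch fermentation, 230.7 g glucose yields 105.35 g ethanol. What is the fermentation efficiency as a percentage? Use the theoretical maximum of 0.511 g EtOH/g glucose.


Fermentation efficiency = (actual / (0.511 * glucose)) * 100
= (105.35 / (0.511 * 230.7)) * 100
= 89.3647%

89.3647%


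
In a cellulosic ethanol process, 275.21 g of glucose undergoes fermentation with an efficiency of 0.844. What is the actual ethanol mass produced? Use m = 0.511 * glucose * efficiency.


Actual ethanol: m = 0.511 * 275.21 * 0.844
m = 118.6937 g

118.6937 g


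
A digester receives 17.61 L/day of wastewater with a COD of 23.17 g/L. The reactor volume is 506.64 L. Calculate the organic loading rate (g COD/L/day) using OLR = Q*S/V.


OLR = Q * S / V
= 17.61 * 23.17 / 506.64
= 0.8054 g/L/day

0.8054 g/L/day


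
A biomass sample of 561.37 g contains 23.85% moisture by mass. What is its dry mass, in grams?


Wd = Ww * (1 - MC/100)
= 561.37 * (1 - 23.85/100)
= 427.4833 g

427.4833 g


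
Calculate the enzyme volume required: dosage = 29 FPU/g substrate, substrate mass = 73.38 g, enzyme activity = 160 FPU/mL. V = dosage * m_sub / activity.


V = dosage * m_sub / activity
V = 29 * 73.38 / 160
V = 13.3001 mL

13.3001 mL


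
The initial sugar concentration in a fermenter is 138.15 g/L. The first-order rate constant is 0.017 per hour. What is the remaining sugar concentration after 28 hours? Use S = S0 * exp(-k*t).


S = S0 * exp(-k * t)
S = 138.15 * exp(-0.017 * 28)
S = 85.8276 g/L

85.8276 g/L


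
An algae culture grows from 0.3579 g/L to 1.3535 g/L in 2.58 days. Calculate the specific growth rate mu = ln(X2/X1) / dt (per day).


mu = ln(X2/X1) / dt
= ln(1.3535/0.3579) / 2.58
= 0.5156 per day

0.5156 per day


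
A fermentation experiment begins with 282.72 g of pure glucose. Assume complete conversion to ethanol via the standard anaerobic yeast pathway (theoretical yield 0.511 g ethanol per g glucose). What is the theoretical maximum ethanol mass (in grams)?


Theoretical ethanol yield: m_EtOH = 0.511 * m_glucose
m_EtOH = 0.511 * 282.72 = 144.4699 g

144.4699 g


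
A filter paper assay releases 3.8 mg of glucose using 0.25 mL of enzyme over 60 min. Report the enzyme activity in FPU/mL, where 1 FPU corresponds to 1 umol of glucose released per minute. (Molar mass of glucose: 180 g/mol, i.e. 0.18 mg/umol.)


Activity = glucose_mg / (0.18 mg/umol * V_mL * t_min)
= 3.8 / (0.18 * 0.25 * 60)
= 1.4074 FPU/mL

1.4074 FPU/mL


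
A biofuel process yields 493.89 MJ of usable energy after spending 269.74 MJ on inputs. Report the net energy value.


NEV = E_out - E_in
= 493.89 - 269.74
= 224.1500 MJ

224.1500 MJ


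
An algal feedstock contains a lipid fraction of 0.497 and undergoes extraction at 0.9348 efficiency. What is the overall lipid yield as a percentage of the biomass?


Y = lipid_content * extraction_eff * 100
= 0.497 * 0.9348 * 100
= 46.4596%

46.4596%


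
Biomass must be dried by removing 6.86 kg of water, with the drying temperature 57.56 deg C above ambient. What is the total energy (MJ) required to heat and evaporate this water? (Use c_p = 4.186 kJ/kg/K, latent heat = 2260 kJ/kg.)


E = m_water * (4.186 * dT + 2260) / 1000
= 6.86 * (4.186 * 57.56 + 2260) / 1000
= 17.1565 MJ

17.1565 MJ


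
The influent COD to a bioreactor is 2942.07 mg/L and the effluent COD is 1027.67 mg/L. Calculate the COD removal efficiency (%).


eta = (COD_in - COD_out) / COD_in * 100
= (2942.07 - 1027.67) / 2942.07 * 100
= 65.0698%

65.0698%


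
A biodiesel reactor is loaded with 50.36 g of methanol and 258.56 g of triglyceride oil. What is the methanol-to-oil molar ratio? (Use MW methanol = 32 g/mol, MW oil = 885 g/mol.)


Molar ratio = n_MeOH / n_oil = (MeOH/32) / (oil/885) = (MeOH * 885) / (32 * oil)
= (50.36 * 885) / (32 * 258.56)
= 5.3866

5.3866


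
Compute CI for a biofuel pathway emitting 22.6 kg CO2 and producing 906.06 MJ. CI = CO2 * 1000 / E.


CI = CO2 * 1000 / E
= 22.6 * 1000 / 906.06
= 24.9432 g CO2/MJ

24.9432 g CO2/MJ


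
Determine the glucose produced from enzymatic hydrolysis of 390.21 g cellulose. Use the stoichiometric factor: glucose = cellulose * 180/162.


glucose = cellulose * 180/162
= 390.21 * 180/162
= 433.5667 g

433.5667 g


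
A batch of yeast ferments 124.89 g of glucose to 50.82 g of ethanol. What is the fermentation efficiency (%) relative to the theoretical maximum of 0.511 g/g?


Fermentation efficiency = (actual / (0.511 * glucose)) * 100
= (50.82 / (0.511 * 124.89)) * 100
= 79.6317%

79.6317%


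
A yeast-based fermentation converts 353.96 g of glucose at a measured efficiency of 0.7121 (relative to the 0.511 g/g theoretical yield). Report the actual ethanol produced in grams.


Actual ethanol: m = 0.511 * 353.96 * 0.7121
m = 128.8001 g

128.8001 g


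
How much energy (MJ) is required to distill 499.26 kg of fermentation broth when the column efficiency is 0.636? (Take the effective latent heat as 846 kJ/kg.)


E = m * 846 / (eta * 1000)
= 499.26 * 846 / (0.636 * 1000)
= 664.1100 MJ

664.1100 MJ


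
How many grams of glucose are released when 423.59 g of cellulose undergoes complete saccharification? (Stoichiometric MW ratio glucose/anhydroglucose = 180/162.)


glucose = cellulose * 180/162
= 423.59 * 180/162
= 470.6556 g

470.6556 g


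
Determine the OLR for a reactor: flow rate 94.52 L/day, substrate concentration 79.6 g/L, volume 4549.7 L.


OLR = Q * S / V
= 94.52 * 79.6 / 4549.7
= 1.6537 g/L/day

1.6537 g/L/day


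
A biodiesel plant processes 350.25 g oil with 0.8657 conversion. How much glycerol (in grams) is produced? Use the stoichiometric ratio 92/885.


glycerol = oil * conv * (92/885)
= 350.25 * 0.8657 * 92 / 885
= 31.5203 g

31.5203 g


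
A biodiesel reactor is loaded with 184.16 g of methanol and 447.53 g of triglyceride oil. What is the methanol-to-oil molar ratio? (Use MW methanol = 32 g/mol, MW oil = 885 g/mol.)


Molar ratio = n_MeOH / n_oil = (MeOH/32) / (oil/885) = (MeOH * 885) / (32 * oil)
= (184.16 * 885) / (32 * 447.53)
= 11.3806

11.3806


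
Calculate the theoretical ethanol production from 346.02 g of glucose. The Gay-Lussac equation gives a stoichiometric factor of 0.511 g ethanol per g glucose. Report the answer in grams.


Theoretical ethanol yield: m_EtOH = 0.511 * m_glucose
m_EtOH = 0.511 * 346.02 = 176.8162 g

176.8162 g


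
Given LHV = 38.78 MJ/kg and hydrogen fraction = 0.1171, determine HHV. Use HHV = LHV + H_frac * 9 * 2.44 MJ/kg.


HHV = LHV + H_frac * 9 * 2.44
= 38.78 + 0.1171 * 9 * 2.44
= 41.3515 MJ/kg

41.3515 MJ/kg


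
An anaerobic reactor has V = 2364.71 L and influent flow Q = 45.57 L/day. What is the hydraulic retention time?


HRT = V / Q
= 2364.71 / 45.57
= 51.8918 days

51.8918 days


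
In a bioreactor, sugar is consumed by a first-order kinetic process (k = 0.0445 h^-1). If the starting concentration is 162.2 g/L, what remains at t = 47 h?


S = S0 * exp(-k * t)
S = 162.2 * exp(-0.0445 * 47)
S = 20.0320 g/L

20.0320 g/L


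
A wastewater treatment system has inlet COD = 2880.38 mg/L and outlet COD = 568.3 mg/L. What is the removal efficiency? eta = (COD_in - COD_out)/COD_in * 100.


eta = (COD_in - COD_out) / COD_in * 100
= (2880.38 - 568.3) / 2880.38 * 100
= 80.2700%

80.2700%


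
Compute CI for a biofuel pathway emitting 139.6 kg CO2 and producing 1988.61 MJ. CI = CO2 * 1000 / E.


CI = CO2 * 1000 / E
= 139.6 * 1000 / 1988.61
= 70.1998 g CO2/MJ

70.1998 g CO2/MJ


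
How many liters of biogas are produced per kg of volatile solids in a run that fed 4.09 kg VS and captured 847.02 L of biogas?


Y = V / VS
= 847.02 / 4.09
= 207.0954 L/kg VS

207.0954 L/kg VS


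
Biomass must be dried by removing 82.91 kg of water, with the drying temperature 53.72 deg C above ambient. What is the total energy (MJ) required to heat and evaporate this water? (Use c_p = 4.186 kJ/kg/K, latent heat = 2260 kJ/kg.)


E = m_water * (4.186 * dT + 2260) / 1000
= 82.91 * (4.186 * 53.72 + 2260) / 1000
= 206.0207 MJ

206.0207 MJ


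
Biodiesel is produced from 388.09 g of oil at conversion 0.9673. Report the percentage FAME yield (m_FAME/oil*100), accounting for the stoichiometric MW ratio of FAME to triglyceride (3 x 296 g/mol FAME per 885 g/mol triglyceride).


m_FAME = oil * conv * (3 * 296 / 885) = oil * conv * (888/885)
= 388.09 * 0.9673 * 888 / 885
= 376.6720 g
Y = m_FAME / oil * 100 = conv * (888/885) * 100
= 0.9673 * 888 / 885 * 100
= 97.06%

97.06%


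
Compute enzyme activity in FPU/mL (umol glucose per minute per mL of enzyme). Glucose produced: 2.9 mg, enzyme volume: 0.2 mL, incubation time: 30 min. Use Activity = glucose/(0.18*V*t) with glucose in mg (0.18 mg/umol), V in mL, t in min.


Activity = glucose_mg / (0.18 mg/umol * V_mL * t_min)
= 2.9 / (0.18 * 0.2 * 30)
= 2.6852 FPU/mL

2.6852 FPU/mL


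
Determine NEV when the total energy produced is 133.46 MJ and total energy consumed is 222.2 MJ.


NEV = E_out - E_in
= 133.46 - 222.2
= -88.7400 MJ

-88.7400 MJ


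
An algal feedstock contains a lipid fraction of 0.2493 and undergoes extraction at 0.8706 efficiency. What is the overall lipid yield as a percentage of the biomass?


Y = lipid_content * extraction_eff * 100
= 0.2493 * 0.8706 * 100
= 21.7041%

21.7041%


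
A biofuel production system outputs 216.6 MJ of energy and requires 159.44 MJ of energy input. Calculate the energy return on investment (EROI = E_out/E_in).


EROI = E_out / E_in
= 216.6 / 159.44
= 1.3585

1.3585


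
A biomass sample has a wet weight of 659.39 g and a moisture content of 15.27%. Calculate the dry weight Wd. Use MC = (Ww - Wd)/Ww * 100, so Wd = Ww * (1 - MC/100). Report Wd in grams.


Wd = Ww * (1 - MC/100)
= 659.39 * (1 - 15.27/100)
= 558.7011 g

558.7011 g


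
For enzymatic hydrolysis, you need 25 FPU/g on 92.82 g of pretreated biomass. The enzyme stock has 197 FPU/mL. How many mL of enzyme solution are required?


V = dosage * m_sub / activity
V = 25 * 92.82 / 197
V = 11.7792 mL

11.7792 mL


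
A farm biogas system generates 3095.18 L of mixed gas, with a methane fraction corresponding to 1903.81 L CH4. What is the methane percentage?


CH4% = V_CH4 / V_total * 100
= 1903.81 / 3095.18 * 100
= 61.5089%

61.5089%


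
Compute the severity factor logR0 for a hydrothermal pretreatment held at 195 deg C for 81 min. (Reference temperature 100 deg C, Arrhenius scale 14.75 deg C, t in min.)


logR0 = log10(t * exp((T - 100) / 14.75))
= log10(81 * exp((195 - 100) / 14.75))
= 4.7056

4.7056


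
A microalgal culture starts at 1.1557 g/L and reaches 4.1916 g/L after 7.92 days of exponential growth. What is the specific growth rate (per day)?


mu = ln(X2/X1) / dt
= ln(4.1916/1.1557) / 7.92
= 0.1627 per day

0.1627 per day


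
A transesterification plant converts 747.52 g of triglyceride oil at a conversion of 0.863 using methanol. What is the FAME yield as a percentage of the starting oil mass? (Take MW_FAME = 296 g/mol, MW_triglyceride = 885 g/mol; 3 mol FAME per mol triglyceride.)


m_FAME = oil * conv * (3 * 296 / 885) = oil * conv * (888/885)
= 747.52 * 0.863 * 888 / 885
= 647.2966 g
Y = m_FAME / oil * 100 = conv * (888/885) * 100
= 0.863 * 888 / 885 * 100
= 86.59%

86.59%


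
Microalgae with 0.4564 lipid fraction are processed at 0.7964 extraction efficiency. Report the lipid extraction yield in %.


Y = lipid_content * extraction_eff * 100
= 0.4564 * 0.7964 * 100
= 36.3477%

36.3477%


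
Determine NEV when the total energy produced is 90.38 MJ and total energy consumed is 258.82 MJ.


NEV = E_out - E_in
= 90.38 - 258.82
= -168.4400 MJ

-168.4400 MJ


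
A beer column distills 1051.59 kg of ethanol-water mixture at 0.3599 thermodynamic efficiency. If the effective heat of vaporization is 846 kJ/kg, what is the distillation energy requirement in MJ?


E = m * 846 / (eta * 1000)
= 1051.59 * 846 / (0.3599 * 1000)
= 2471.9231 MJ

2471.9231 MJ


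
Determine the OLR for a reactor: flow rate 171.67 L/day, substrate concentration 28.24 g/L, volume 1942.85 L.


OLR = Q * S / V
= 171.67 * 28.24 / 1942.85
= 2.4953 g/L/day

2.4953 g/L/day


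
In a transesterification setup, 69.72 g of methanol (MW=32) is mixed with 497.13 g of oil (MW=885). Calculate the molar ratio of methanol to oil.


Molar ratio = n_MeOH / n_oil = (MeOH/32) / (oil/885) = (MeOH * 885) / (32 * oil)
= (69.72 * 885) / (32 * 497.13)
= 3.8787

3.8787


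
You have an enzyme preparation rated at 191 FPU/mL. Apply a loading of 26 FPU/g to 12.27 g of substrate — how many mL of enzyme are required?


V = dosage * m_sub / activity
V = 26 * 12.27 / 191
V = 1.6703 mL

1.6703 mL


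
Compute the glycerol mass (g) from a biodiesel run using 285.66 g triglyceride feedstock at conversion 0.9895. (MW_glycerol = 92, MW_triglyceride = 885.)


glycerol = oil * conv * (92/885)
= 285.66 * 0.9895 * 92 / 885
= 29.3839 g

29.3839 g


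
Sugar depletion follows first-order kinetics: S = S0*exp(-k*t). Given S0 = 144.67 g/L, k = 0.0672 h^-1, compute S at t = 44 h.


S = S0 * exp(-k * t)
S = 144.67 * exp(-0.0672 * 44)
S = 7.5207 g/L

7.5207 g/L


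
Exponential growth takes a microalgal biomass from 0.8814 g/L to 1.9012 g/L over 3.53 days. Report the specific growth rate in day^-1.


mu = ln(X2/X1) / dt
= ln(1.9012/0.8814) / 3.53
= 0.2178 per day

0.2178 per day


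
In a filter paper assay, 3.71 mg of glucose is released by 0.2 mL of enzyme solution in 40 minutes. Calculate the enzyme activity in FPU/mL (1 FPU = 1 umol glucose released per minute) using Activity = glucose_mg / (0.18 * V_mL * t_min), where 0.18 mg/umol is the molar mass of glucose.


Activity = glucose_mg / (0.18 mg/umol * V_mL * t_min)
= 3.71 / (0.18 * 0.2 * 40)
= 2.5764 FPU/mL

2.5764 FPU/mL


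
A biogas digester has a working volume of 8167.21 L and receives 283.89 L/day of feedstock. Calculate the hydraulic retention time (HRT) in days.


HRT = V / Q
= 8167.21 / 283.89
= 28.7689 days

28.7689 days


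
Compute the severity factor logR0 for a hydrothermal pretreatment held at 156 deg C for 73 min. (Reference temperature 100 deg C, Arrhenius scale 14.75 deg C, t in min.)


logR0 = log10(t * exp((T - 100) / 14.75))
= log10(73 * exp((156 - 100) / 14.75))
= 3.5122

3.5122


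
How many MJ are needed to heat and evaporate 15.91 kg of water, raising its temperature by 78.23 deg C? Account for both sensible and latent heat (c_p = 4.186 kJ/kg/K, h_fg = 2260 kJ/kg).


E = m_water * (4.186 * dT + 2260) / 1000
= 15.91 * (4.186 * 78.23 + 2260) / 1000
= 41.1667 MJ

41.1667 MJ


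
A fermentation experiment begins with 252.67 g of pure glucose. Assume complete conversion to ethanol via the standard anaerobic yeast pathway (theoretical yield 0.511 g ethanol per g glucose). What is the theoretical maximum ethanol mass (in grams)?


Theoretical ethanol yield: m_EtOH = 0.511 * m_glucose
m_EtOH = 0.511 * 252.67 = 129.1144 g

129.1144 g


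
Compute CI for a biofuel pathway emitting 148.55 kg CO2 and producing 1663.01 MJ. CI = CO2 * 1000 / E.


CI = CO2 * 1000 / E
= 148.55 * 1000 / 1663.01
= 89.3260 g CO2/MJ

89.3260 g CO2/MJ


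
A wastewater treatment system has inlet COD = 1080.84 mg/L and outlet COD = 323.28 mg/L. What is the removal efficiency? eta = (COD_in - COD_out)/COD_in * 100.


eta = (COD_in - COD_out) / COD_in * 100
= (1080.84 - 323.28) / 1080.84 * 100
= 70.0899%

70.0899%


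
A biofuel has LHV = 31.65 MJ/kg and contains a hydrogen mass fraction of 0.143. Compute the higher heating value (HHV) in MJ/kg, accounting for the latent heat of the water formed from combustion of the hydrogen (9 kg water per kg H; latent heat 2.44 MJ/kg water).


HHV = LHV + H_frac * 9 * 2.44
= 31.65 + 0.143 * 9 * 2.44
= 34.7903 MJ/kg

34.7903 MJ/kg


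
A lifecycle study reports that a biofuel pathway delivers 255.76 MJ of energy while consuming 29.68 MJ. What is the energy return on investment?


EROI = E_out / E_in
= 255.76 / 29.68
= 8.6173

8.6173


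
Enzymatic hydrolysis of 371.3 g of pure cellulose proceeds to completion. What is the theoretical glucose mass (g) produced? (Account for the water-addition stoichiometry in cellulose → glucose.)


glucose = cellulose * 180/162
= 371.3 * 180/162
= 412.5556 g

412.5556 g


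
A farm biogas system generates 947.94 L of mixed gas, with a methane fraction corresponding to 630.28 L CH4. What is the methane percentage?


CH4% = V_CH4 / V_total * 100
= 630.28 / 947.94 * 100
= 66.4894%

66.4894%


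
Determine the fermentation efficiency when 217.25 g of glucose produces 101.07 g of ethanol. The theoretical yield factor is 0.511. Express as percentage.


Fermentation efficiency = (actual / (0.511 * glucose)) * 100
= (101.07 / (0.511 * 217.25)) * 100
= 91.0420%

91.0420%


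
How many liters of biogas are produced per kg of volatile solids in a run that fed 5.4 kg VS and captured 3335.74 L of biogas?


Y = V / VS
= 3335.74 / 5.4
= 617.7296 L/kg VS

617.7296 L/kg VS


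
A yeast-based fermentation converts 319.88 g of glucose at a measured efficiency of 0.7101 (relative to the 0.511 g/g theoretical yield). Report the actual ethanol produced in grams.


Actual ethanol: m = 0.511 * 319.88 * 0.7101
m = 116.0720 g

116.0720 g


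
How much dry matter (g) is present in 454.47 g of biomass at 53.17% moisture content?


Wd = Ww * (1 - MC/100)
= 454.47 * (1 - 53.17/100)
= 212.8283 g

212.8283 g


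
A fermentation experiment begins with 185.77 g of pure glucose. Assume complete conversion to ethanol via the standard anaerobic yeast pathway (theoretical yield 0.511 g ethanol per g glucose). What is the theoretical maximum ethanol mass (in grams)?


Theoretical ethanol yield: m_EtOH = 0.511 * m_glucose
m_EtOH = 0.511 * 185.77 = 94.9285 g

94.9285 g


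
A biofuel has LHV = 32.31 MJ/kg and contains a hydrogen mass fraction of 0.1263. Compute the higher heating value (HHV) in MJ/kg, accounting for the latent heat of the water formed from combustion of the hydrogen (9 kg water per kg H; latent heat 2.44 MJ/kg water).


HHV = LHV + H_frac * 9 * 2.44
= 32.31 + 0.1263 * 9 * 2.44
= 35.0835 MJ/kg

35.0835 MJ/kg


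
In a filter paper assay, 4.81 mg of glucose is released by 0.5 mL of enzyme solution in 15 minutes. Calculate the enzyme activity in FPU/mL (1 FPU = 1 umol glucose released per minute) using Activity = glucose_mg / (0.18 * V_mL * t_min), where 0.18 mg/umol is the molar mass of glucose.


Activity = glucose_mg / (0.18 mg/umol * V_mL * t_min)
= 4.81 / (0.18 * 0.5 * 15)
= 3.5630 FPU/mL

3.5630 FPU/mL


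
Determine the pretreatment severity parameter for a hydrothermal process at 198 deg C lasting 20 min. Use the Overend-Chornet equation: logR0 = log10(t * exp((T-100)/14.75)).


logR0 = log10(t * exp((T - 100) / 14.75))
= log10(20 * exp((198 - 100) / 14.75))
= 4.1865

4.1865


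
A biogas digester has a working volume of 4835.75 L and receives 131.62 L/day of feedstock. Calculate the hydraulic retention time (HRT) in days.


HRT = V / Q
= 4835.75 / 131.62
= 36.7402 days

36.7402 days


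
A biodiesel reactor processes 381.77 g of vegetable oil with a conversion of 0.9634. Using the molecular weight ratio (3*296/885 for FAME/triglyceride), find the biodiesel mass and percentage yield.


m_FAME = oil * conv * (3 * 296 / 885) = oil * conv * (888/885)
= 381.77 * 0.9634 * 888 / 885
= 369.0440 g
Y = m_FAME / oil * 100 = conv * (888/885) * 100
= 0.9634 * 888 / 885 * 100
= 96.67%

369.0440 g FAME; Y = 96.67%


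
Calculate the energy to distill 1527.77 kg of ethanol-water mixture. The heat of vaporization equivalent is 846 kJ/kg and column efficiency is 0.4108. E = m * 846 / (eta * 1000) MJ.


E = m * 846 / (eta * 1000)
= 1527.77 * 846 / (0.4108 * 1000)
= 3146.2839 MJ

3146.2839 MJ


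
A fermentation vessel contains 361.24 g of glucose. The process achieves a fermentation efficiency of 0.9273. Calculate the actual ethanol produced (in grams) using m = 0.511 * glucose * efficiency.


Actual ethanol: m = 0.511 * 361.24 * 0.9273
m = 171.1737 g

171.1737 g


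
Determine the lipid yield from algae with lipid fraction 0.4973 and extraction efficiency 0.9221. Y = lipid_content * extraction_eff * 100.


Y = lipid_content * extraction_eff * 100
= 0.4973 * 0.9221 * 100
= 45.8560%

45.8560%


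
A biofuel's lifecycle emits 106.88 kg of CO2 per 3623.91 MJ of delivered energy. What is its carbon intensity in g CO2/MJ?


CI = CO2 * 1000 / E
= 106.88 * 1000 / 3623.91
= 29.4930 g CO2/MJ

29.4930 g CO2/MJ


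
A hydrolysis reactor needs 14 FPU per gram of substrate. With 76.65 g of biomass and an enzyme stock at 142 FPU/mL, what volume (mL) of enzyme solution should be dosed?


V = dosage * m_sub / activity
V = 14 * 76.65 / 142
V = 7.5570 mL

7.5570 mL


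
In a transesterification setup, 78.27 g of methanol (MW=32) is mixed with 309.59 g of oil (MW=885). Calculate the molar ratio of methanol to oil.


Molar ratio = n_MeOH / n_oil = (MeOH/32) / (oil/885) = (MeOH * 885) / (32 * oil)
= (78.27 * 885) / (32 * 309.59)
= 6.9920

6.9920


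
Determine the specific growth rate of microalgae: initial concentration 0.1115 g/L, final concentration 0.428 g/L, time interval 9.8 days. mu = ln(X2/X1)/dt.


mu = ln(X2/X1) / dt
= ln(0.428/0.1115) / 9.8
= 0.1373 per day

0.1373 per day


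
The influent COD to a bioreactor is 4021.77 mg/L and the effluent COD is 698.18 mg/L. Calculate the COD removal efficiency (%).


eta = (COD_in - COD_out) / COD_in * 100
= (4021.77 - 698.18) / 4021.77 * 100
= 82.6400%

82.6400%


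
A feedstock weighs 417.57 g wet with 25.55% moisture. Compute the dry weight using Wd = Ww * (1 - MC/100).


Wd = Ww * (1 - MC/100)
= 417.57 * (1 - 25.55/100)
= 310.8809 g

310.8809 g


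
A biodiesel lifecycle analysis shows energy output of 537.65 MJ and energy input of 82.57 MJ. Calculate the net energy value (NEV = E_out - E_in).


NEV = E_out - E_in
= 537.65 - 82.57
= 455.0800 MJ

455.0800 MJ


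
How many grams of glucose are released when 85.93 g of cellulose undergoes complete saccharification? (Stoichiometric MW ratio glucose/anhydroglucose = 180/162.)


glucose = cellulose * 180/162
= 85.93 * 180/162
= 95.4778 g

95.4778 g


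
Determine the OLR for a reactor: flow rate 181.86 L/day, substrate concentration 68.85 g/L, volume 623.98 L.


OLR = Q * S / V
= 181.86 * 68.85 / 623.98
= 20.0664 g/L/day

20.0664 g/L/day


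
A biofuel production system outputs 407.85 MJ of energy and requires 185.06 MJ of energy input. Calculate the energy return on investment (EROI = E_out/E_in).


EROI = E_out / E_in
= 407.85 / 185.06
= 2.2039

2.2039


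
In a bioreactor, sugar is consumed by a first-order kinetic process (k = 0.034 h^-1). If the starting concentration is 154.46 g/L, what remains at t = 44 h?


S = S0 * exp(-k * t)
S = 154.46 * exp(-0.034 * 44)
S = 34.6028 g/L

34.6028 g/L


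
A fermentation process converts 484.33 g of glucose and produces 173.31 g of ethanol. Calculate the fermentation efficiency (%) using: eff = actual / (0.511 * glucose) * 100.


Fermentation efficiency = (actual / (0.511 * glucose)) * 100
= (173.31 / (0.511 * 484.33)) * 100
= 70.0263%

70.0263%


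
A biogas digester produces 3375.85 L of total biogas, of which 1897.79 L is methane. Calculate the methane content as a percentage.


CH4% = V_CH4 / V_total * 100
= 1897.79 / 3375.85 * 100
= 56.2167%

56.2167%


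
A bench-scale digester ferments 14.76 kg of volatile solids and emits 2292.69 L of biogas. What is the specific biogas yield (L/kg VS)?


Y = V / VS
= 2292.69 / 14.76
= 155.3313 L/kg VS

155.3313 L/kg VS


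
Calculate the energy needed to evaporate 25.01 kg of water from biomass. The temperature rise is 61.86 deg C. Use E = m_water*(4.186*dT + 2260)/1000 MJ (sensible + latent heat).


E = m_water * (4.186 * dT + 2260) / 1000
= 25.01 * (4.186 * 61.86 + 2260) / 1000
= 62.9988 MJ

62.9988 MJ


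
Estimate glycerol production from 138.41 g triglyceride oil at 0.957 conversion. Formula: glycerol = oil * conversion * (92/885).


glycerol = oil * conv * (92/885)
= 138.41 * 0.957 * 92 / 885
= 13.7697 g

13.7697 g


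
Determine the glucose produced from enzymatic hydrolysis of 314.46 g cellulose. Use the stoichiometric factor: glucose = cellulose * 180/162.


glucose = cellulose * 180/162
= 314.46 * 180/162
= 349.4000 g

349.4000 g


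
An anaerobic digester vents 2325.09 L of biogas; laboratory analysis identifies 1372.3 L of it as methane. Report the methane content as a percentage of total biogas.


CH4% = V_CH4 / V_total * 100
= 1372.3 / 2325.09 * 100
= 59.0214%

59.0214%


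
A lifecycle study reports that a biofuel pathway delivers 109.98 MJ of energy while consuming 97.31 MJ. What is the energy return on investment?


EROI = E_out / E_in
= 109.98 / 97.31
= 1.1302

1.1302


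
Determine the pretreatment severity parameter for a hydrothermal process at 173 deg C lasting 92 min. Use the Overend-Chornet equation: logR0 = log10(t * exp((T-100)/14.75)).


logR0 = log10(t * exp((T - 100) / 14.75))
= log10(92 * exp((173 - 100) / 14.75))
= 4.1132

4.1132


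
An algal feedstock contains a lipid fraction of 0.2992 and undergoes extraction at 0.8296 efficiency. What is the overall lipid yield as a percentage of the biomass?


Y = lipid_content * extraction_eff * 100
= 0.2992 * 0.8296 * 100
= 24.8216%

24.8216%


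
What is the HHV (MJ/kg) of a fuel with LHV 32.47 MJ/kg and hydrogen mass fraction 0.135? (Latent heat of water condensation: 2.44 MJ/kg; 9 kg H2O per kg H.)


HHV = LHV + H_frac * 9 * 2.44
= 32.47 + 0.135 * 9 * 2.44
= 35.4346 MJ/kg

35.4346 MJ/kg


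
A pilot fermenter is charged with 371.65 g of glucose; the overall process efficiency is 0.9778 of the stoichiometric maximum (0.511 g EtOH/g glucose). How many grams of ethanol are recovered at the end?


Actual ethanol: m = 0.511 * 371.65 * 0.9778
m = 185.6971 g

185.6971 g


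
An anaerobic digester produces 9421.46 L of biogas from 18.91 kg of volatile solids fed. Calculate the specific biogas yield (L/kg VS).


Y = V / VS
= 9421.46 / 18.91
= 498.2263 L/kg VS

498.2263 L/kg VS


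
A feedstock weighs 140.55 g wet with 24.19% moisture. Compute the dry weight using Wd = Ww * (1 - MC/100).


Wd = Ww * (1 - MC/100)
= 140.55 * (1 - 24.19/100)
= 106.5510 g

106.5510 g


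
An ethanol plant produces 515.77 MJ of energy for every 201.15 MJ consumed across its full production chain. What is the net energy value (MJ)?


NEV = E_out - E_in
= 515.77 - 201.15
= 314.6200 MJ

314.6200 MJ


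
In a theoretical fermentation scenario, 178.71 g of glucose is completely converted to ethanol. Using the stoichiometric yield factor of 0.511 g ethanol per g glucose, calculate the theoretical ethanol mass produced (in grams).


Theoretical ethanol yield: m_EtOH = 0.511 * m_glucose
m_EtOH = 0.511 * 178.71 = 91.3208 g

91.3208 g


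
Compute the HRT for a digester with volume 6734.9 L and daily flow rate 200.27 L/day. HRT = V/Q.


HRT = V / Q
= 6734.9 / 200.27
= 33.6291 days

33.6291 days


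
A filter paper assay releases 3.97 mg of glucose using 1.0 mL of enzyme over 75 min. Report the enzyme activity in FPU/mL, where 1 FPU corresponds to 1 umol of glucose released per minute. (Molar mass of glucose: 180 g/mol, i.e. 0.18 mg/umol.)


Activity = glucose_mg / (0.18 mg/umol * V_mL * t_min)
= 3.97 / (0.18 * 1.0 * 75)
= 0.2941 FPU/mL

0.2941 FPU/mL


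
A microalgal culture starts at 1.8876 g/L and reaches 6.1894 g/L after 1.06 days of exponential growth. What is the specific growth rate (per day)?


mu = ln(X2/X1) / dt
= ln(6.1894/1.8876) / 1.06
= 1.1203 per day

1.1203 per day


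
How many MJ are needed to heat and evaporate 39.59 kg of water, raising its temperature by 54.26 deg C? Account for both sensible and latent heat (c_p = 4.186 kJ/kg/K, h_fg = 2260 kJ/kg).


E = m_water * (4.186 * dT + 2260) / 1000
= 39.59 * (4.186 * 54.26 + 2260) / 1000
= 98.4656 MJ

98.4656 MJ


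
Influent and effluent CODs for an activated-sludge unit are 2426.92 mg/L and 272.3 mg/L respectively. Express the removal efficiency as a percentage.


eta = (COD_in - COD_out) / COD_in * 100
= (2426.92 - 272.3) / 2426.92 * 100
= 88.7800%

88.7800%


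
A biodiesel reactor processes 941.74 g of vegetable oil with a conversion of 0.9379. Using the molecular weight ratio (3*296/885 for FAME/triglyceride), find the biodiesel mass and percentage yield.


m_FAME = oil * conv * (3 * 296 / 885) = oil * conv * (888/885)
= 941.74 * 0.9379 * 888 / 885
= 886.2520 g
Y = m_FAME / oil * 100 = conv * (888/885) * 100
= 0.9379 * 888 / 885 * 100
= 94.11%

886.2520 g FAME; Y = 94.11%


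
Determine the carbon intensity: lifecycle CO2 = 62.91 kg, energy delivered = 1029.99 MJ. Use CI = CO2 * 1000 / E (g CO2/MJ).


CI = CO2 * 1000 / E
= 62.91 * 1000 / 1029.99
= 61.0783 g CO2/MJ

61.0783 g CO2/MJ


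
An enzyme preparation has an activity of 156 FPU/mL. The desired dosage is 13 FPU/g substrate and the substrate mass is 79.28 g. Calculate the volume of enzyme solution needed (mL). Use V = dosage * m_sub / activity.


V = dosage * m_sub / activity
V = 13 * 79.28 / 156
V = 6.6067 mL

6.6067 mL


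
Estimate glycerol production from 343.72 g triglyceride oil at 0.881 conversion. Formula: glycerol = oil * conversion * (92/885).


glycerol = oil * conv * (92/885)
= 343.72 * 0.881 * 92 / 885
= 31.4793 g

31.4793 g


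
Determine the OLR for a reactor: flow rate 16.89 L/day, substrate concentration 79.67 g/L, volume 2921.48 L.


OLR = Q * S / V
= 16.89 * 79.67 / 2921.48
= 0.4606 g/L/day

0.4606 g/L/day


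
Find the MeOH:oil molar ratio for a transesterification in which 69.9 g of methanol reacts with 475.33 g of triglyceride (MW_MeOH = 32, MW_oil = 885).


Molar ratio = n_MeOH / n_oil = (MeOH/32) / (oil/885) = (MeOH * 885) / (32 * oil)
= (69.9 * 885) / (32 * 475.33)
= 4.0670

4.0670


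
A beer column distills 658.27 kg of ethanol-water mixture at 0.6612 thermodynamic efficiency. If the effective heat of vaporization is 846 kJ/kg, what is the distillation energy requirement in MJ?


E = m * 846 / (eta * 1000)
= 658.27 * 846 / (0.6612 * 1000)
= 842.2511 MJ

842.2511 MJ


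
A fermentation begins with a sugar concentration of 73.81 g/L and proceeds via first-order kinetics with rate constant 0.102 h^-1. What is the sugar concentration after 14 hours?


S = S0 * exp(-k * t)
S = 73.81 * exp(-0.102 * 14)
S = 17.6988 g/L

17.6988 g/L


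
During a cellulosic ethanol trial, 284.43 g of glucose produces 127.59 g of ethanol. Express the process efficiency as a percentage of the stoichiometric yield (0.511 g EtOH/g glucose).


Fermentation efficiency = (actual / (0.511 * glucose)) * 100
= (127.59 / (0.511 * 284.43)) * 100
= 87.7850%

87.7850%


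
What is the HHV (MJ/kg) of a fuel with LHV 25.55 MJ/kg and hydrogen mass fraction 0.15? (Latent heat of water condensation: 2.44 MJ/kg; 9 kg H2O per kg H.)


HHV = LHV + H_frac * 9 * 2.44
= 25.55 + 0.15 * 9 * 2.44
= 28.8440 MJ/kg

28.8440 MJ/kg


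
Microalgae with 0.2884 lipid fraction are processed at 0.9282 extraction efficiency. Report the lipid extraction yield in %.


Y = lipid_content * extraction_eff * 100
= 0.2884 * 0.9282 * 100
= 26.7693%

26.7693%


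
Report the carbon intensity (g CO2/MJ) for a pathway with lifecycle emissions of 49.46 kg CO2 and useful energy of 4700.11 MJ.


CI = CO2 * 1000 / E
= 49.46 * 1000 / 4700.11
= 10.5232 g CO2/MJ

10.5232 g CO2/MJ


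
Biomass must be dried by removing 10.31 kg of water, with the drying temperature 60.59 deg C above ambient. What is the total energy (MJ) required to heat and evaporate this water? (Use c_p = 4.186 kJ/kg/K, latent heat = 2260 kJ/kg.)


E = m_water * (4.186 * dT + 2260) / 1000
= 10.31 * (4.186 * 60.59 + 2260) / 1000
= 25.9155 MJ

25.9155 MJ


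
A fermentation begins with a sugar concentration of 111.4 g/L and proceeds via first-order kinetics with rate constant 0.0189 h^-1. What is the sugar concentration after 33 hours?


S = S0 * exp(-k * t)
S = 111.4 * exp(-0.0189 * 33)
S = 59.7057 g/L

59.7057 g/L


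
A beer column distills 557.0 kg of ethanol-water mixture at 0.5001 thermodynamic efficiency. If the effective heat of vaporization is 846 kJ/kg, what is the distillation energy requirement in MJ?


E = m * 846 / (eta * 1000)
= 557.0 * 846 / (0.5001 * 1000)
= 942.2555 MJ

942.2555 MJ


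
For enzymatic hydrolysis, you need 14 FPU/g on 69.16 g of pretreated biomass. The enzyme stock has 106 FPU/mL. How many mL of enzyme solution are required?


V = dosage * m_sub / activity
V = 14 * 69.16 / 106
V = 9.1343 mL

9.1343 mL


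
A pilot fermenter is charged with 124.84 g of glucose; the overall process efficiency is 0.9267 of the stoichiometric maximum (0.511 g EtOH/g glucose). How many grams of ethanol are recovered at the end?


Actual ethanol: m = 0.511 * 124.84 * 0.9267
m = 59.1172 g

59.1172 g


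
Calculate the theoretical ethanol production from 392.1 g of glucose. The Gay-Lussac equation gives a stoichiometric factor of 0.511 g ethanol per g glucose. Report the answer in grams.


Theoretical ethanol yield: m_EtOH = 0.511 * m_glucose
m_EtOH = 0.511 * 392.1 = 200.3631 g

200.3631 g


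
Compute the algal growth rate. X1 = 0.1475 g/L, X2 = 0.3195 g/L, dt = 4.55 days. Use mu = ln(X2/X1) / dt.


mu = ln(X2/X1) / dt
= ln(0.3195/0.1475) / 4.55
= 0.1699 per day

0.1699 per day


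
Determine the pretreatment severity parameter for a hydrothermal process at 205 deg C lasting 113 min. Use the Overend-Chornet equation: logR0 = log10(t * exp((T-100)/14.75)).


logR0 = log10(t * exp((T - 100) / 14.75))
= log10(113 * exp((205 - 100) / 14.75))
= 5.1447

5.1447


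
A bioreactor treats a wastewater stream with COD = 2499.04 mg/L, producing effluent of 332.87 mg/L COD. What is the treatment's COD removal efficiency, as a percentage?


eta = (COD_in - COD_out) / COD_in * 100
= (2499.04 - 332.87) / 2499.04 * 100
= 86.6801%

86.6801%


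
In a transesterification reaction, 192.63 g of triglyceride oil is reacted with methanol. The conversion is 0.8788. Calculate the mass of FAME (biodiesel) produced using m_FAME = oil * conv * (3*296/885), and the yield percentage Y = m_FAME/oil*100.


m_FAME = oil * conv * (3 * 296 / 885) = oil * conv * (888/885)
= 192.63 * 0.8788 * 888 / 885
= 169.8571 g
Y = m_FAME / oil * 100 = conv * (888/885) * 100
= 0.8788 * 888 / 885 * 100
= 88.18%

169.8571 g FAME; Y = 88.18%


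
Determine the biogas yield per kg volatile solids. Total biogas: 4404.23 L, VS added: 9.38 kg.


Y = V / VS
= 4404.23 / 9.38
= 469.5341 L/kg VS

469.5341 L/kg VS


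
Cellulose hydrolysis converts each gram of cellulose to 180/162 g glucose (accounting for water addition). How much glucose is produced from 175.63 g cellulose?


glucose = cellulose * 180/162
= 175.63 * 180/162
= 195.1444 g

195.1444 g


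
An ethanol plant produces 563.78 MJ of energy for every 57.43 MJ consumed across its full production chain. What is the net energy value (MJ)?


NEV = E_out - E_in
= 563.78 - 57.43
= 506.3500 MJ

506.3500 MJ


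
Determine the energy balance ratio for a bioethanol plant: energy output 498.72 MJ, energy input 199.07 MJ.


EROI = E_out / E_in
= 498.72 / 199.07
= 2.5052

2.5052


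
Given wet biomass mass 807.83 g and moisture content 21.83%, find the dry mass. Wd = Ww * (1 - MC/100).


Wd = Ww * (1 - MC/100)
= 807.83 * (1 - 21.83/100)
= 631.4807 g

631.4807 g


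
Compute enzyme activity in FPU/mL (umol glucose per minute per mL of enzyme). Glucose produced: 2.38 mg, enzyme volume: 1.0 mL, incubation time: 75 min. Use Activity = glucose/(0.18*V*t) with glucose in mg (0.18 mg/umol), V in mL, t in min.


Activity = glucose_mg / (0.18 mg/umol * V_mL * t_min)
= 2.38 / (0.18 * 1.0 * 75)
= 0.1763 FPU/mL

0.1763 FPU/mL


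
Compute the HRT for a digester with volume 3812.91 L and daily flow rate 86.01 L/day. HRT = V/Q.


HRT = V / Q
= 3812.91 / 86.01
= 44.3310 days

44.3310 days


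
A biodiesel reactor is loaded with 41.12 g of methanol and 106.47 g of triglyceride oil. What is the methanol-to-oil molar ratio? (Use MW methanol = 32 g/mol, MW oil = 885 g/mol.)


Molar ratio = n_MeOH / n_oil = (MeOH/32) / (oil/885) = (MeOH * 885) / (32 * oil)
= (41.12 * 885) / (32 * 106.47)
= 10.6812

10.6812


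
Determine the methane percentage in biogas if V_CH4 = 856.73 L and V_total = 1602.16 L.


CH4% = V_CH4 / V_total * 100
= 856.73 / 1602.16 * 100
= 53.4734%

53.4734%


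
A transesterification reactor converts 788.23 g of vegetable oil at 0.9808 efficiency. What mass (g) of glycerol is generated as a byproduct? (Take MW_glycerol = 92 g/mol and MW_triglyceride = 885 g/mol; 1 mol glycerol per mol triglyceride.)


glycerol = oil * conv * (92/885)
= 788.23 * 0.9808 * 92 / 885
= 80.3670 g

80.3670 g


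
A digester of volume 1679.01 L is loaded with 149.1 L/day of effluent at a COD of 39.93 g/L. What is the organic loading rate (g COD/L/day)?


OLR = Q * S / V
= 149.1 * 39.93 / 1679.01
= 3.5459 g/L/day

3.5459 g/L/day


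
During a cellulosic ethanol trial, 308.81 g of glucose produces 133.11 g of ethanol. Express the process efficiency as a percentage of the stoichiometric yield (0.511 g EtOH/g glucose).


Fermentation efficiency = (actual / (0.511 * glucose)) * 100
= (133.11 / (0.511 * 308.81)) * 100
= 84.3526%

84.3526%


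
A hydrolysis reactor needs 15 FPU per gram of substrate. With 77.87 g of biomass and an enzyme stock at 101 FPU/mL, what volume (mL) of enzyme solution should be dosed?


V = dosage * m_sub / activity
V = 15 * 77.87 / 101
V = 11.5649 mL

11.5649 mL


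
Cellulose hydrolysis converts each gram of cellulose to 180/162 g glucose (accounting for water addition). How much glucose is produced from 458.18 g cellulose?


glucose = cellulose * 180/162
= 458.18 * 180/162
= 509.0889 g

509.0889 g


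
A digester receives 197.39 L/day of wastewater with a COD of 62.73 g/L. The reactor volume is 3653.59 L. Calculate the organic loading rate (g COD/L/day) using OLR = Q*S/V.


OLR = Q * S / V
= 197.39 * 62.73 / 3653.59
= 3.3891 g/L/day

3.3891 g/L/day


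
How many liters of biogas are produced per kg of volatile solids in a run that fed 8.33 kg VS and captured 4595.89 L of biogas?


Y = V / VS
= 4595.89 / 8.33
= 551.7275 L/kg VS

551.7275 L/kg VS


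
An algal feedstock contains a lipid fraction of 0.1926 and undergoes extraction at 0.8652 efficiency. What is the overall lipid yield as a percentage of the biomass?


Y = lipid_content * extraction_eff * 100
= 0.1926 * 0.8652 * 100
= 16.6638%

16.6638%
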